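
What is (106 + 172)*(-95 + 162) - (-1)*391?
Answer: 19017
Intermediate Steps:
(106 + 172)*(-95 + 162) - (-1)*391 = 278*67 - 1*(-391) = 18626 + 391 = 19017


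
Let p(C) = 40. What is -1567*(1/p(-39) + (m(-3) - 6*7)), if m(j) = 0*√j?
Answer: 2630993/40 ≈ 65775.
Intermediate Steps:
m(j) = 0
-1567*(1/p(-39) + (m(-3) - 6*7)) = -1567*(1/40 + (0 - 6*7)) = -1567*(1/40 + (0 - 42)) = -1567*(1/40 - 42) = -1567*(-1679/40) = 2630993/40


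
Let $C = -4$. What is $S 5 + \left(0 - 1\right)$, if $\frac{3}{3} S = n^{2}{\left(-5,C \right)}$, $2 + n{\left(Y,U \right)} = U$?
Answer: $179$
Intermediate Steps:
$n{\left(Y,U \right)} = -2 + U$
$S = 36$ ($S = \left(-2 - 4\right)^{2} = \left(-6\right)^{2} = 36$)
$S 5 + \left(0 - 1\right) = 36 \cdot 5 + \left(0 - 1\right) = 180 - 1 = 179$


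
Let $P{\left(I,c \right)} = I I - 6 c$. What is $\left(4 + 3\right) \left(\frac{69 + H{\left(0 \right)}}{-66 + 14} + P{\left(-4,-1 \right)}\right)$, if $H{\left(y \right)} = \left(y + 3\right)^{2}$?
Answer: $\frac{287}{2} \approx 143.5$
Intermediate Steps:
$H{\left(y \right)} = \left(3 + y\right)^{2}$
$P{\left(I,c \right)} = I^{2} - 6 c$
$\left(4 + 3\right) \left(\frac{69 + H{\left(0 \right)}}{-66 + 14} + P{\left(-4,-1 \right)}\right) = \left(4 + 3\right) \left(\frac{69 + \left(3 + 0\right)^{2}}{-66 + 14} - \left(-6 - \left(-4\right)^{2}\right)\right) = 7 \left(\frac{69 + 3^{2}}{-52} + \left(16 + 6\right)\right) = 7 \left(\left(69 + 9\right) \left(- \frac{1}{52}\right) + 22\right) = 7 \left(78 \left(- \frac{1}{52}\right) + 22\right) = 7 \left(- \frac{3}{2} + 22\right) = 7 \cdot \frac{41}{2} = \frac{287}{2}$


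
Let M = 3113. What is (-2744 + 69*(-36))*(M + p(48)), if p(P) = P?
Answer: -16525708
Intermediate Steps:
(-2744 + 69*(-36))*(M + p(48)) = (-2744 + 69*(-36))*(3113 + 48) = (-2744 - 2484)*3161 = -5228*3161 = -16525708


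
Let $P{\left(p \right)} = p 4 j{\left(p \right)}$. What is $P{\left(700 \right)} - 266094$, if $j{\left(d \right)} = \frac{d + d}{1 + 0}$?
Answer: $3653906$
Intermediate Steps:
$j{\left(d \right)} = 2 d$ ($j{\left(d \right)} = \frac{2 d}{1} = 2 d 1 = 2 d$)
$P{\left(p \right)} = 8 p^{2}$ ($P{\left(p \right)} = p 4 \cdot 2 p = 4 p 2 p = 8 p^{2}$)
$P{\left(700 \right)} - 266094 = 8 \cdot 700^{2} - 266094 = 8 \cdot 490000 - 266094 = 3920000 - 266094 = 3653906$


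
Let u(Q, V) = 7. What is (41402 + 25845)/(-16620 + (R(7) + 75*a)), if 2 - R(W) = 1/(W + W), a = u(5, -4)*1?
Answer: -941458/225303 ≈ -4.1786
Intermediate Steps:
a = 7 (a = 7*1 = 7)
R(W) = 2 - 1/(2*W) (R(W) = 2 - 1/(W + W) = 2 - 1/(2*W))
(41402 + 25845)/(-16620 + (R(7) + 75*a)) = (41402 + 25845)/(-16620 + ((2 - 1/2/7) + 75*7)) = 67247/(-16620 + ((2 - 1/2*1/7) + 525)) = 67247/(-16620 + ((2 - 1/14) + 525)) = 67247/(-16620 + (27/14 + 525)) = 67247/(-16620 + 7377/14) = 67247/(-225303/14) = 67247*(-14/225303) = -941458/225303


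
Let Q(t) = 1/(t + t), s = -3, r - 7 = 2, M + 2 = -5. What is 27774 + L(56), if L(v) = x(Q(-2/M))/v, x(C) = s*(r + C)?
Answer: 6221247/224 ≈ 27773.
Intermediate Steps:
M = -7 (M = -2 - 5 = -7)
r = 9 (r = 7 + 2 = 9)
Q(t) = 1/(2*t)
x(C) = -27 - 3*C (x(C) = -3*(9 + C) = -27 - 3*C)
L(v) = -129/(4*v) (L(v) = (-27 - 3/(2*((-2/(-7)))))/v = (-27 - 3/(2*((-2*(-1/7)))))/v = (-27 - 3/(2*2/7))/v = (-27 - 3*7/(2*2))/v = (-27 - 3*7/4)/v = (-27 - 21/4)/v = -129/(4*v))
27774 + L(56) = 27774 - 129/4/56 = 27774 - 129/4*1/56 = 27774 - 129/224 = 6221247/224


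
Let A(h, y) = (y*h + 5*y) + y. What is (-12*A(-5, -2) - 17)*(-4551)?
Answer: -31857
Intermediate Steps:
A(h, y) = 6*y + h*y (A(h, y) = (h*y + 5*y) + y = (5*y + h*y) + y = 6*y + h*y)
(-12*A(-5, -2) - 17)*(-4551) = (-(-24)*(6 - 5) - 17)*(-4551) = (-(-24) - 17)*(-4551) = (-12*(-2) - 17)*(-4551) = (24 - 17)*(-4551) = 7*(-4551) = -31857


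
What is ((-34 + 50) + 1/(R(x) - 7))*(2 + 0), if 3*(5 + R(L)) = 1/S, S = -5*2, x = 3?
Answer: 11492/361 ≈ 31.834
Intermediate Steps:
S = -10
R(L) = -151/30 (R(L) = -5 + (⅓)/(-10) = -5 + (⅓)*(-⅒) = -5 - 1/30 = -151/30)
((-34 + 50) + 1/(R(x) - 7))*(2 + 0) = ((-34 + 50) + 1/(-151/30 - 7))*(2 + 0) = (16 + 1/(-361/30))*2 = (16 - 30/361)*2 = (5746/361)*2 = 11492/361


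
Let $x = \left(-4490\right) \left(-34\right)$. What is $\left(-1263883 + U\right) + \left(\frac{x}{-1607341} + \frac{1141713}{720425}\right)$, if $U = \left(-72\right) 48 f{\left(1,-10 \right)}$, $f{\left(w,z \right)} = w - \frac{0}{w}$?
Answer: $- \frac{1467537093011874942}{1157968639925} \approx -1.2673 \cdot 10^{6}$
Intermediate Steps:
$f{\left(w,z \right)} = w$ ($f{\left(w,z \right)} = w - 0 = w + 0 = w$)
$x = 152660$
$U = -3456$ ($U = \left(-72\right) 48 \cdot 1 = \left(-3456\right) 1 = -3456$)
$\left(-1263883 + U\right) + \left(\frac{x}{-1607341} + \frac{1141713}{720425}\right) = \left(-1263883 - 3456\right) + \left(\frac{152660}{-1607341} + \frac{1141713}{720425}\right) = -1267339 + \left(152660 \left(- \frac{1}{1607341}\right) + 1141713 \cdot \frac{1}{720425}\right) = -1267339 + \left(- \frac{152660}{1607341} + \frac{1141713}{720425}\right) = -1267339 + \frac{1725142034633}{1157968639925} = - \frac{1467537093011874942}{1157968639925}$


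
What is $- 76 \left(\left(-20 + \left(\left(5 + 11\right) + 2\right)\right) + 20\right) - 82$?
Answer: $-1450$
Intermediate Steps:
$- 76 \left(\left(-20 + \left(\left(5 + 11\right) + 2\right)\right) + 20\right) - 82 = - 76 \left(\left(-20 + \left(16 + 2\right)\right) + 20\right) - 82 = - 76 \left(\left(-20 + 18\right) + 20\right) - 82 = - 76 \left(-2 + 20\right) - 82 = \left(-76\right) 18 - 82 = -1368 - 82 = -1450$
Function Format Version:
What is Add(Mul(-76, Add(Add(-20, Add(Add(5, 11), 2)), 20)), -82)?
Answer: -1450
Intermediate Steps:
Add(Mul(-76, Add(Add(-20, Add(Add(5, 11), 2)), 20)), -82) = Add(Mul(-76, Add(Add(-20, Add(16, 2)), 20)), -82) = Add(Mul(-76, Add(Add(-20, 18), 20)), -82) = Add(Mul(-76, Add(-2, 20)), -82) = Add(Mul(-76, 18), -82) = Add(-1368, -82) = -1450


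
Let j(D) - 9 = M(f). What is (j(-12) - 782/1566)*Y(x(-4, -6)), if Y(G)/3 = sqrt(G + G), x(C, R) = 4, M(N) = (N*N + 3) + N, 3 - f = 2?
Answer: 21142*sqrt(2)/261 ≈ 114.56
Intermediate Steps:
f = 1 (f = 3 - 1*2 = 3 - 2 = 1)
M(N) = 3 + N + N**2 (M(N) = (N**2 + 3) + N = (3 + N**2) + N = 3 + N + N**2)
j(D) = 14 (j(D) = 9 + (3 + 1 + 1**2) = 9 + (3 + 1 + 1) = 9 + 5 = 14)
Y(G) = 3*sqrt(2)*sqrt(G) (Y(G) = 3*sqrt(G + G) = 3*sqrt(2*G) = 3*(sqrt(2)*sqrt(G)) = 3*sqrt(2)*sqrt(G))
(j(-12) - 782/1566)*Y(x(-4, -6)) = (14 - 782/1566)*(3*sqrt(2)*sqrt(4)) = (14 - 782*1/1566)*(3*sqrt(2)*2) = (14 - 391/783)*(6*sqrt(2)) = 10571*(6*sqrt(2))/783 = 21142*sqrt(2)/261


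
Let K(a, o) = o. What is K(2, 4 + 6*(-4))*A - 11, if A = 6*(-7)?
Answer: 829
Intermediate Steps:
A = -42
K(2, 4 + 6*(-4))*A - 11 = (4 + 6*(-4))*(-42) - 11 = (4 - 24)*(-42) - 11 = -20*(-42) - 11 = 840 - 11 = 829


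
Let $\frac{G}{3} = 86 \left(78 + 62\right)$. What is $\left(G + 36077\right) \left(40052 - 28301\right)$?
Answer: $848386947$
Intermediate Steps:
$G = 36120$ ($G = 3 \cdot 86 \left(78 + 62\right) = 3 \cdot 86 \cdot 140 = 3 \cdot 12040 = 36120$)
$\left(G + 36077\right) \left(40052 - 28301\right) = \left(36120 + 36077\right) \left(40052 - 28301\right) = 72197 \cdot 11751 = 848386947$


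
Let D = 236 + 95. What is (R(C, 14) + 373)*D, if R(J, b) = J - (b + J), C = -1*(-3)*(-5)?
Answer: 118829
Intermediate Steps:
D = 331
C = -15 (C = 3*(-5) = -15)
R(J, b) = -b (R(J, b) = J - (J + b) = J + (-J - b) = -b)
(R(C, 14) + 373)*D = (-1*14 + 373)*331 = (-14 + 373)*331 = 359*331 = 118829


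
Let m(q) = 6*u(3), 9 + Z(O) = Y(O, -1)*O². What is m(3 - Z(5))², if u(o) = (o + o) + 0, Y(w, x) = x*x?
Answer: 1296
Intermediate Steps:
Y(w, x) = x²
u(o) = 2*o (u(o) = 2*o + 0 = 2*o)
Z(O) = -9 + O² (Z(O) = -9 + (-1)²*O² = -9 + 1*O² = -9 + O²)
m(q) = 36 (m(q) = 6*(2*3) = 6*6 = 36)
m(3 - Z(5))² = 36² = 1296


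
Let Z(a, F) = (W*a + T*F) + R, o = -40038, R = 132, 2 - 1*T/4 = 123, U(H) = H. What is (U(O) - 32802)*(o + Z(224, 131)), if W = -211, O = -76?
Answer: 4950571972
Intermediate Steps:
T = -484 (T = 8 - 4*123 = 8 - 492 = -484)
Z(a, F) = 132 - 484*F - 211*a (Z(a, F) = (-211*a - 484*F) + 132 = (-484*F - 211*a) + 132 = 132 - 484*F - 211*a)
(U(O) - 32802)*(o + Z(224, 131)) = (-76 - 32802)*(-40038 + (132 - 484*131 - 211*224)) = -32878*(-40038 + (132 - 63404 - 47264)) = -32878*(-40038 - 110536) = -32878*(-150574) = 4950571972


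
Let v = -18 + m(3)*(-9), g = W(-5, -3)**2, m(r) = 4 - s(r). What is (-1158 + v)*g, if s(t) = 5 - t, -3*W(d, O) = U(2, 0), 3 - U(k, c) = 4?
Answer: -398/3 ≈ -132.67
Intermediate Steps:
U(k, c) = -1 (U(k, c) = 3 - 1*4 = 3 - 4 = -1)
W(d, O) = 1/3 (W(d, O) = -1/3*(-1) = 1/3)
m(r) = -1 + r (m(r) = 4 - (5 - r) = 4 + (-5 + r) = -1 + r)
g = 1/9 (g = (1/3)**2 = 1/9 ≈ 0.11111)
v = -36 (v = -18 + (-1 + 3)*(-9) = -18 + 2*(-9) = -18 - 18 = -36)
(-1158 + v)*g = (-1158 - 36)*(1/9) = -1194*1/9 = -398/3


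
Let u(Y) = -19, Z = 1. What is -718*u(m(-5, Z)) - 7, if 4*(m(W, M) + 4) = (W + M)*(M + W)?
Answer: 13635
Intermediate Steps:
m(W, M) = -4 + (M + W)**2/4 (m(W, M) = -4 + ((W + M)*(M + W))/4 = -4 + ((M + W)*(M + W))/4 = -4 + (M + W)**2/4)
-718*u(m(-5, Z)) - 7 = -718*(-19) - 7 = 13642 - 7 = 13635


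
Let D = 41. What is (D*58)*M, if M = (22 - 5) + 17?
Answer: 80852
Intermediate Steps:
M = 34 (M = 17 + 17 = 34)
(D*58)*M = (41*58)*34 = 2378*34 = 80852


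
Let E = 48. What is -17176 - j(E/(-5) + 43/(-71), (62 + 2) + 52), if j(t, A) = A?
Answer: -17292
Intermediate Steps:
-17176 - j(E/(-5) + 43/(-71), (62 + 2) + 52) = -17176 - ((62 + 2) + 52) = -17176 - (64 + 52) = -17176 - 1*116 = -17176 - 116 = -17292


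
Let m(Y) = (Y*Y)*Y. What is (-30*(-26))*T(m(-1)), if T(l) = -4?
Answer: -3120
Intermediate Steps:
m(Y) = Y³ (m(Y) = Y²*Y = Y³)
(-30*(-26))*T(m(-1)) = -30*(-26)*(-4) = 780*(-4) = -3120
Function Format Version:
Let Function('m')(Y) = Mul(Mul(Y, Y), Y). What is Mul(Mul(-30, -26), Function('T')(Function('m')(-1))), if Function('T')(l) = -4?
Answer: -3120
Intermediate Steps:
Function('m')(Y) = Pow(Y, 3) (Function('m')(Y) = Mul(Pow(Y, 2), Y) = Pow(Y, 3))
Mul(Mul(-30, -26), Function('T')(Function('m')(-1))) = Mul(Mul(-30, -26), -4) = Mul(780, -4) = -3120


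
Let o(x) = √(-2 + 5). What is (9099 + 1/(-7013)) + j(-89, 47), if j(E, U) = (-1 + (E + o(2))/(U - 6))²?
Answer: 107385312505/11788853 - 260*√3/1681 ≈ 9108.8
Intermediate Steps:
o(x) = √3
j(E, U) = (-1 + (E + √3)/(-6 + U))² (j(E, U) = (-1 + (E + √3)/(U - 6))² = (-1 + (E + √3)/(-6 + U))²)
(9099 + 1/(-7013)) + j(-89, 47) = (9099 + 1/(-7013)) + (6 - 89 + √3 - 1*47)²/(-6 + 47)² = (9099 - 1/7013) + (6 - 89 + √3 - 47)²/41² = 63811286/7013 + (-130 + √3)²/1681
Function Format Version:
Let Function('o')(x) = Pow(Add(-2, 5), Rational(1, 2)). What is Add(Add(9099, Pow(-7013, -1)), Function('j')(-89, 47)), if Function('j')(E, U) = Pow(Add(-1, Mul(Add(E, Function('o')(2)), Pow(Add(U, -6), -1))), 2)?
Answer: Add(Rational(107385312505, 11788853), Mul(Rational(-260, 1681), Pow(3, Rational(1, 2)))) ≈ 9108.8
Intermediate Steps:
Function('o')(x) = Pow(3, Rational(1, 2))
Function('j')(E, U) = Pow(Add(-1, Mul(Pow(Add(-6, U), -1), Add(E, Pow(3, Rational(1, 2))))), 2) (Function('j')(E, U) = Pow(Add(-1, Mul(Add(E, Pow(3, Rational(1, 2))), Pow(Add(U, -6), -1))), 2) = Pow(Add(-1, Mul(Add(E, Pow(3, Rational(1, 2))), Pow(Add(-6, U), -1))), 2) = Pow(Add(-1, Mul(Pow(Add(-6, U), -1), Add(E, Pow(3, Rational(1, 2))))), 2))
Add(Add(9099, Pow(-7013, -1)), Function('j')(-89, 47)) = Add(Add(9099, Pow(-7013, -1)), Mul(Pow(Add(-6, 47), -2), Pow(Add(6, -89, Pow(3, Rational(1, 2)), Mul(-1, 47)), 2))) = Add(Add(9099, Rational(-1, 7013)), Mul(Pow(41, -2), Pow(Add(6, -89, Pow(3, Rational(1, 2)), -47), 2))) = Add(Rational(63811286, 7013), Mul(Rational(1, 1681), Pow(Add(-130, Pow(3, Rational(1, 2))), 2)))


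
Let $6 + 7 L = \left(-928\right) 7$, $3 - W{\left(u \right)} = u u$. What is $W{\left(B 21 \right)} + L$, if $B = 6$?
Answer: $- \frac{117613}{7} \approx -16802.0$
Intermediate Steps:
$W{\left(u \right)} = 3 - u^{2}$ ($W{\left(u \right)} = 3 - u u = 3 - u^{2}$)
$L = - \frac{6502}{7}$ ($L = - \frac{6}{7} + \frac{\left(-928\right) 7}{7} = - \frac{6}{7} + \frac{1}{7} \left(-6496\right) = - \frac{6}{7} - 928 = - \frac{6502}{7} \approx -928.86$)
$W{\left(B 21 \right)} + L = \left(3 - \left(6 \cdot 21\right)^{2}\right) - \frac{6502}{7} = \left(3 - 126^{2}\right) - \frac{6502}{7} = \left(3 - 15876\right) - \frac{6502}{7} = -15873 - \frac{6502}{7} = - \frac{117613}{7}$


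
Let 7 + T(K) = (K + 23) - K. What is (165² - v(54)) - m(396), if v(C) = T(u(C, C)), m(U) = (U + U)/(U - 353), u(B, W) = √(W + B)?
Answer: 1169195/43 ≈ 27191.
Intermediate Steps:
u(B, W) = √(B + W)
m(U) = 2*U/(-353 + U) (m(U) = (2*U)/(-353 + U) = 2*U/(-353 + U))
T(K) = 16 (T(K) = -7 + ((K + 23) - K) = -7 + ((23 + K) - K) = -7 + 23 = 16)
v(C) = 16
(165² - v(54)) - m(396) = (165² - 1*16) - 2*396/(-353 + 396) = (27225 - 16) - 2*396/43 = 27209 - 2*396/43 = 27209 - 1*792/43 = 27209 - 792/43 = 1169195/43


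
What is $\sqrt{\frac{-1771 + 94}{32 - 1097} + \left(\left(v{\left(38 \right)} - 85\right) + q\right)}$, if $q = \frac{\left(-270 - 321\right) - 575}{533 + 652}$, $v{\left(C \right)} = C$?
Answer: $\frac{2 i \sqrt{82129389870}}{84135} \approx 6.8124 i$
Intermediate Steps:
$q = - \frac{1166}{1185}$ ($q = \frac{\left(-270 - 321\right) - 575}{1185} = \left(-591 - 575\right) \frac{1}{1185} = \left(-1166\right) \frac{1}{1185} = - \frac{1166}{1185} \approx -0.98397$)
$\sqrt{\frac{-1771 + 94}{32 - 1097} + \left(\left(v{\left(38 \right)} - 85\right) + q\right)} = \sqrt{\frac{-1771 + 94}{32 - 1097} + \left(\left(38 - 85\right) - \frac{1166}{1185}\right)} = \sqrt{- \frac{1677}{-1065} - \frac{56861}{1185}} = \sqrt{\left(-1677\right) \left(- \frac{1}{1065}\right) - \frac{56861}{1185}} = \sqrt{\frac{559}{355} - \frac{56861}{1185}} = \sqrt{- \frac{3904648}{84135}} = \frac{2 i \sqrt{82129389870}}{84135}$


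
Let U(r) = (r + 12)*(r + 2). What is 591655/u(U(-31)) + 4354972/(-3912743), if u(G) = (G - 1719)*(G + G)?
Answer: -7920435199857/5036232374048 ≈ -1.5727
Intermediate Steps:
U(r) = (2 + r)*(12 + r) (U(r) = (12 + r)*(2 + r) = (2 + r)*(12 + r))
u(G) = 2*G*(-1719 + G) (u(G) = (-1719 + G)*(2*G) = 2*G*(-1719 + G))
591655/u(U(-31)) + 4354972/(-3912743) = 591655/((2*(24 + (-31)² + 14*(-31))*(-1719 + (24 + (-31)² + 14*(-31))))) + 4354972/(-3912743) = 591655/((2*(24 + 961 - 434)*(-1719 + (24 + 961 - 434)))) + 4354972*(-1/3912743) = 591655/((2*551*(-1719 + 551))) - 4354972/3912743 = 591655/((2*551*(-1168))) - 4354972/3912743 = 591655/(-1287136) - 4354972/3912743 = 591655*(-1/1287136) - 4354972/3912743 = -591655/1287136 - 4354972/3912743 = -7920435199857/5036232374048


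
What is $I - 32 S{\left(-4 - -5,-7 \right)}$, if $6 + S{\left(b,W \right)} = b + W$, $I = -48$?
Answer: $336$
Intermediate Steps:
$S{\left(b,W \right)} = -6 + W + b$ ($S{\left(b,W \right)} = -6 + \left(b + W\right) = -6 + \left(W + b\right) = -6 + W + b$)
$I - 32 S{\left(-4 - -5,-7 \right)} = -48 - 32 \left(-6 - 7 - -1\right) = -48 - 32 \left(-6 - 7 + \left(-4 + 5\right)\right) = -48 - 32 \left(-6 - 7 + 1\right) = -48 - -384 = -48 + 384 = 336$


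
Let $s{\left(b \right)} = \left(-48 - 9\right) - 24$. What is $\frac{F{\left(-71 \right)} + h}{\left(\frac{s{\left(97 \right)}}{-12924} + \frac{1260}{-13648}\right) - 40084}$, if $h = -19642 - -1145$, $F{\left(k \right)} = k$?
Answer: $\frac{1421505734}{3068707355} \approx 0.46323$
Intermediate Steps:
$h = -18497$ ($h = -19642 + 1145 = -18497$)
$s{\left(b \right)} = -81$ ($s{\left(b \right)} = -57 - 24 = -81$)
$\frac{F{\left(-71 \right)} + h}{\left(\frac{s{\left(97 \right)}}{-12924} + \frac{1260}{-13648}\right) - 40084} = \frac{-71 - 18497}{\left(- \frac{81}{-12924} + \frac{1260}{-13648}\right) - 40084} = - \frac{18568}{\left(\left(-81\right) \left(- \frac{1}{12924}\right) + 1260 \left(- \frac{1}{13648}\right)\right) - 40084} = - \frac{18568}{\left(\frac{9}{1436} - \frac{315}{3412}\right) - 40084} = - \frac{18568}{- \frac{26352}{306227} - 40084} = - \frac{18568}{- \frac{12274829420}{306227}} = \left(-18568\right) \left(- \frac{306227}{12274829420}\right) = \frac{1421505734}{3068707355}$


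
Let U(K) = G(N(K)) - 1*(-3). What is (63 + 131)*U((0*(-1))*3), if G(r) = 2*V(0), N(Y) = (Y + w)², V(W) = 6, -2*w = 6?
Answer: 2910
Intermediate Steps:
w = -3 (w = -½*6 = -3)
N(Y) = (-3 + Y)² (N(Y) = (Y - 3)² = (-3 + Y)²)
G(r) = 12 (G(r) = 2*6 = 12)
U(K) = 15 (U(K) = 12 - 1*(-3) = 12 + 3 = 15)
(63 + 131)*U((0*(-1))*3) = (63 + 131)*15 = 194*15 = 2910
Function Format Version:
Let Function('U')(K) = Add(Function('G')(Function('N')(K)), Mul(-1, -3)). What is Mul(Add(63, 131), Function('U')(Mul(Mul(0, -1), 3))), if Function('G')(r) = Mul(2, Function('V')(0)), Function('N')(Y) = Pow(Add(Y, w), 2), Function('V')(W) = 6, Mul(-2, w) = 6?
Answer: 2910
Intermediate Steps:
w = -3 (w = Mul(Rational(-1, 2), 6) = -3)
Function('N')(Y) = Pow(Add(-3, Y), 2) (Function('N')(Y) = Pow(Add(Y, -3), 2) = Pow(Add(-3, Y), 2))
Function('G')(r) = 12 (Function('G')(r) = Mul(2, 6) = 12)
Function('U')(K) = 15 (Function('U')(K) = Add(12, Mul(-1, -3)) = Add(12, 3) = 15)
Mul(Add(63, 131), Function('U')(Mul(Mul(0, -1), 3))) = Mul(Add(63, 131), 15) = Mul(194, 15) = 2910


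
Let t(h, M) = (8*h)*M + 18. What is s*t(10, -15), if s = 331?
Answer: -391242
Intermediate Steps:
t(h, M) = 18 + 8*M*h (t(h, M) = 8*M*h + 18 = 18 + 8*M*h)
s*t(10, -15) = 331*(18 + 8*(-15)*10) = 331*(18 - 1200) = 331*(-1182) = -391242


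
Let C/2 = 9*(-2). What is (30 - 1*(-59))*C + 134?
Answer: -3070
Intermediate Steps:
C = -36 (C = 2*(9*(-2)) = 2*(-18) = -36)
(30 - 1*(-59))*C + 134 = (30 - 1*(-59))*(-36) + 134 = (30 + 59)*(-36) + 134 = 89*(-36) + 134 = -3204 + 134 = -3070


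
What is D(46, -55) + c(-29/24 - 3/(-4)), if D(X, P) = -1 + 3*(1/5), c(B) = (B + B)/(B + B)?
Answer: 3/5 ≈ 0.60000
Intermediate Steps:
c(B) = 1 (c(B) = (2*B)/((2*B)) = (2*B)*(1/(2*B)) = 1)
D(X, P) = -2/5 (D(X, P) = -1 + 3*(1*(1/5)) = -1 + 3*(1/5) = -1 + 3/5 = -2/5)
D(46, -55) + c(-29/24 - 3/(-4)) = -2/5 + 1 = 3/5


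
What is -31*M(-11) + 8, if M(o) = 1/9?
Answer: 41/9 ≈ 4.5556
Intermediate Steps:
M(o) = ⅑
-31*M(-11) + 8 = -31*⅑ + 8 = -31/9 + 8 = 41/9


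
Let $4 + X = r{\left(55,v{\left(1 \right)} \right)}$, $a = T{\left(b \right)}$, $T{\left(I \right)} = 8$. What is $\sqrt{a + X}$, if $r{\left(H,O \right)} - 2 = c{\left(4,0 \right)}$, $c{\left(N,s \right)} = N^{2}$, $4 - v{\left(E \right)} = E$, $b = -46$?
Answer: $\sqrt{22} \approx 4.6904$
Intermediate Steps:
$v{\left(E \right)} = 4 - E$
$a = 8$
$r{\left(H,O \right)} = 18$ ($r{\left(H,O \right)} = 2 + 4^{2} = 2 + 16 = 18$)
$X = 14$ ($X = -4 + 18 = 14$)
$\sqrt{a + X} = \sqrt{8 + 14} = \sqrt{22}$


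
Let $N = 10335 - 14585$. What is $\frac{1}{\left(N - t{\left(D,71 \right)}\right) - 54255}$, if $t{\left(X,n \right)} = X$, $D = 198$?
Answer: $- \frac{1}{58703} \approx -1.7035 \cdot 10^{-5}$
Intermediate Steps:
$N = -4250$ ($N = 10335 - 14585 = -4250$)
$\frac{1}{\left(N - t{\left(D,71 \right)}\right) - 54255} = \frac{1}{\left(-4250 - 198\right) - 54255} = \frac{1}{-4448 - 54255} = \frac{1}{-58703} = - \frac{1}{58703}$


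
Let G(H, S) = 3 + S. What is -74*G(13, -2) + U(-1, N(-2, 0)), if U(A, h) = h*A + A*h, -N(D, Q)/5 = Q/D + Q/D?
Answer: -74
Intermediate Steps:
N(D, Q) = -10*Q/D (N(D, Q) = -5*(Q/D + Q/D) = -10*Q/D)
U(A, h) = 2*A*h (U(A, h) = A*h + A*h = 2*A*h)
-74*G(13, -2) + U(-1, N(-2, 0)) = -74*(3 - 2) + 2*(-1)*(-10*0/(-2)) = -74*1 + 2*(-1)*(-10*0*(-½)) = -74 + 2*(-1)*0 = -74 + 0 = -74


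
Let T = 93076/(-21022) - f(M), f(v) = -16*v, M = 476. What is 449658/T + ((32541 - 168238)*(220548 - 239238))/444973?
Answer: 102505269682038957/17800085384287 ≈ 5758.7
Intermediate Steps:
T = 80005238/10511 (T = 93076/(-21022) - (-16)*476 = 93076*(-1/21022) - 1*(-7616) = -46538/10511 + 7616 = 80005238/10511 ≈ 7611.6)
449658/T + ((32541 - 168238)*(220548 - 239238))/444973 = 449658/(80005238/10511) + ((32541 - 168238)*(220548 - 239238))/444973 = 449658*(10511/80005238) - 135697*(-18690)*(1/444973) = 2363177619/40002619 + 2536176930*(1/444973) = 2363177619/40002619 + 2536176930/444973 = 102505269682038957/17800085384287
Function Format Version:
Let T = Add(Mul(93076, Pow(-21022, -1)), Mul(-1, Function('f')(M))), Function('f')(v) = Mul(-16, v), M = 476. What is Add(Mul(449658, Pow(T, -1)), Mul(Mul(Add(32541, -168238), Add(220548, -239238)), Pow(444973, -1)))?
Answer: Rational(102505269682038957, 17800085384287) ≈ 5758.7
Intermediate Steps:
T = Rational(80005238, 10511) (T = Add(Mul(93076, Pow(-21022, -1)), Mul(-1, Mul(-16, 476))) = Add(Mul(93076, Rational(-1, 21022)), Mul(-1, -7616)) = Add(Rational(-46538, 10511), 7616) = Rational(80005238, 10511) ≈ 7611.6)
Add(Mul(449658, Pow(T, -1)), Mul(Mul(Add(32541, -168238), Add(220548, -239238)), Pow(444973, -1))) = Add(Mul(449658, Pow(Rational(80005238, 10511), -1)), Mul(Mul(Add(32541, -168238), Add(220548, -239238)), Pow(444973, -1))) = Add(Mul(449658, Rational(10511, 80005238)), Mul(Mul(-135697, -18690), Rational(1, 444973))) = Add(Rational(2363177619, 40002619), Mul(2536176930, Rational(1, 444973))) = Add(Rational(2363177619, 40002619), Rational(2536176930, 444973)) = Rational(102505269682038957, 17800085384287)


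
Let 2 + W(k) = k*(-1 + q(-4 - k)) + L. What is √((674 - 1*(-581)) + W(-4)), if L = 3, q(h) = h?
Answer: 6*√35 ≈ 35.496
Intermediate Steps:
W(k) = 1 + k*(-5 - k) (W(k) = -2 + (k*(-1 + (-4 - k)) + 3) = -2 + (k*(-5 - k) + 3) = -2 + (3 + k*(-5 - k)) = 1 + k*(-5 - k))
√((674 - 1*(-581)) + W(-4)) = √((674 - 1*(-581)) + (1 - 1*(-4) - 1*(-4)*(4 - 4))) = √((674 + 581) + (1 + 4 - 1*(-4)*0)) = √(1255 + (1 + 4 + 0)) = √(1255 + 5) = √1260 = 6*√35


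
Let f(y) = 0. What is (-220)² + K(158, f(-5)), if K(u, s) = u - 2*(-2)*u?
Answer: 49190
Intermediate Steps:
K(u, s) = 5*u (K(u, s) = u - (-4)*u = u + 4*u = 5*u)
(-220)² + K(158, f(-5)) = (-220)² + 5*158 = 48400 + 790 = 49190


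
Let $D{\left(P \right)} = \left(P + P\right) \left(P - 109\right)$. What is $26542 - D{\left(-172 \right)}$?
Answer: $-70122$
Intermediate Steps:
$D{\left(P \right)} = 2 P \left(-109 + P\right)$
$26542 - D{\left(-172 \right)} = 26542 - 2 \left(-172\right) \left(-109 - 172\right) = 26542 - 2 \left(-172\right) \left(-281\right) = 26542 - 96664 = -70122$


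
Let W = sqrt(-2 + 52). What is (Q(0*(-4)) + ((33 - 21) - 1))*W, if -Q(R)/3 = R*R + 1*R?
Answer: 55*sqrt(2) ≈ 77.782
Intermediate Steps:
W = 5*sqrt(2) (W = sqrt(50) = 5*sqrt(2) ≈ 7.0711)
Q(R) = -3*R - 3*R**2 (Q(R) = -3*(R*R + 1*R) = -3*(R**2 + R) = -3*(R + R**2) = -3*R - 3*R**2)
(Q(0*(-4)) + ((33 - 21) - 1))*W = (-3*0*(-4)*(1 + 0*(-4)) + ((33 - 21) - 1))*(5*sqrt(2)) = (-3*0*(1 + 0) + (12 - 1))*(5*sqrt(2)) = (-3*0*1 + 11)*(5*sqrt(2)) = (0 + 11)*(5*sqrt(2)) = 11*(5*sqrt(2)) = 55*sqrt(2)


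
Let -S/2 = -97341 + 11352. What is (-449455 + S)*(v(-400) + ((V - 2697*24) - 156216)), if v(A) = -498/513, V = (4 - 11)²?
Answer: 10481197268647/171 ≈ 6.1294e+10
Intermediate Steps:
V = 49 (V = (-7)² = 49)
v(A) = -166/171 (v(A) = -498*1/513 = -166/171)
S = 171978 (S = -2*(-97341 + 11352) = -2*(-85989) = 171978)
(-449455 + S)*(v(-400) + ((V - 2697*24) - 156216)) = (-449455 + 171978)*(-166/171 + ((49 - 2697*24) - 156216)) = -277477*(-166/171 + ((49 - 64728) - 156216)) = -277477*(-166/171 + (-64679 - 156216)) = -277477*(-166/171 - 220895) = -277477*(-37773211/171) = 10481197268647/171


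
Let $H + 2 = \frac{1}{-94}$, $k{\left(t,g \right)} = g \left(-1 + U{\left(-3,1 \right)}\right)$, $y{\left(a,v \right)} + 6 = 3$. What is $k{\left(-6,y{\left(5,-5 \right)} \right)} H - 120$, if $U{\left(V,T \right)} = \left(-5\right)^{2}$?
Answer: $\frac{1164}{47} \approx 24.766$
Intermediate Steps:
$y{\left(a,v \right)} = -3$ ($y{\left(a,v \right)} = -6 + 3 = -3$)
$U{\left(V,T \right)} = 25$
$k{\left(t,g \right)} = 24 g$ ($k{\left(t,g \right)} = g \left(-1 + 25\right) = g 24 = 24 g$)
$H = - \frac{189}{94}$ ($H = -2 + \frac{1}{-94} = -2 - \frac{1}{94} = - \frac{189}{94} \approx -2.0106$)
$k{\left(-6,y{\left(5,-5 \right)} \right)} H - 120 = 24 \left(-3\right) \left(- \frac{189}{94}\right) - 120 = \left(-72\right) \left(- \frac{189}{94}\right) - 120 = \frac{6804}{47} - 120 = \frac{1164}{47}$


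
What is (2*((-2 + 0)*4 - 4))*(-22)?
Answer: 528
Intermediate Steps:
(2*((-2 + 0)*4 - 4))*(-22) = (2*(-2*4 - 4))*(-22) = (2*(-8 - 4))*(-22) = (2*(-12))*(-22) = -24*(-22) = 528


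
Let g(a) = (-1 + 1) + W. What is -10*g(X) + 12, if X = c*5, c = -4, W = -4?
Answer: 52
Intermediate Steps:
X = -20 (X = -4*5 = -20)
g(a) = -4 (g(a) = (-1 + 1) - 4 = 0 - 4 = -4)
-10*g(X) + 12 = -10*(-4) + 12 = 40 + 12 = 52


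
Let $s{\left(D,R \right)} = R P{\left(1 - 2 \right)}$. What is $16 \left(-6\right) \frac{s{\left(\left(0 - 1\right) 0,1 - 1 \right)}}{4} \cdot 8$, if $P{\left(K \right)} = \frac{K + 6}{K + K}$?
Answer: $0$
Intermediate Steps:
$P{\left(K \right)} = \frac{6 + K}{2 K}$
$s{\left(D,R \right)} = - \frac{5 R}{2}$ ($s{\left(D,R \right)} = R \frac{6 + \left(1 - 2\right)}{2 \left(1 - 2\right)} = R \frac{6 - 1}{2 \left(-1\right)} = R \frac{1}{2} \left(-1\right) 5 = R \left(- \frac{5}{2}\right) = - \frac{5 R}{2}$)
$16 \left(-6\right) \frac{s{\left(\left(0 - 1\right) 0,1 - 1 \right)}}{4} \cdot 8 = 16 \left(-6\right) \frac{\left(- \frac{5}{2}\right) \left(1 - 1\right)}{4} \cdot 8 = - 96 - \frac{5 \left(1 - 1\right)}{2} \cdot \frac{1}{4} \cdot 8 = - 96 \left(- \frac{5}{2}\right) 0 \cdot \frac{1}{4} \cdot 8 = - 96 \cdot 0 \cdot \frac{1}{4} \cdot 8 = - 96 \cdot 0 \cdot 8 = \left(-96\right) 0 = 0$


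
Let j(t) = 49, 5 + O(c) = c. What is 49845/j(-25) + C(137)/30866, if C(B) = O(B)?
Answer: 69932829/68747 ≈ 1017.2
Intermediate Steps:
O(c) = -5 + c
C(B) = -5 + B
49845/j(-25) + C(137)/30866 = 49845/49 + (-5 + 137)/30866 = 49845*(1/49) + 132*(1/30866) = 49845/49 + 6/1403 = 69932829/68747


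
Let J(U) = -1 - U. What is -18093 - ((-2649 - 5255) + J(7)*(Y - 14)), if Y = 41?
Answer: -9973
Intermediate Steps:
-18093 - ((-2649 - 5255) + J(7)*(Y - 14)) = -18093 - ((-2649 - 5255) + (-1 - 1*7)*(41 - 14)) = -18093 - (-7904 + (-1 - 7)*27) = -18093 - (-7904 - 8*27) = -18093 - (-7904 - 216) = -18093 - 1*(-8120) = -18093 + 8120 = -9973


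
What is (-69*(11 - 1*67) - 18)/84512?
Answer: 1923/42256 ≈ 0.045508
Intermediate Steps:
(-69*(11 - 1*67) - 18)/84512 = (-69*(11 - 67) - 18)*(1/84512) = (-69*(-56) - 18)*(1/84512) = (3864 - 18)*(1/84512) = 3846*(1/84512) = 1923/42256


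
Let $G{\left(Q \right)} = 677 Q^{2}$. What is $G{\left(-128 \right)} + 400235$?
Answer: $11492203$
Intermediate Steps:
$G{\left(-128 \right)} + 400235 = 677 \left(-128\right)^{2} + 400235 = 677 \cdot 16384 + 400235 = 11091968 + 400235 = 11492203$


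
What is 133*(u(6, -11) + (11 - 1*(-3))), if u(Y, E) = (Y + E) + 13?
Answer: 2926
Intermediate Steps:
u(Y, E) = 13 + E + Y (u(Y, E) = (E + Y) + 13 = 13 + E + Y)
133*(u(6, -11) + (11 - 1*(-3))) = 133*((13 - 11 + 6) + (11 - 1*(-3))) = 133*(8 + (11 + 3)) = 133*(8 + 14) = 133*22 = 2926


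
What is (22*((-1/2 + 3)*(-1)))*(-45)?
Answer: 2475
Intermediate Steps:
(22*((-1/2 + 3)*(-1)))*(-45) = (22*((-1*½ + 3)*(-1)))*(-45) = (22*((-½ + 3)*(-1)))*(-45) = (22*((5/2)*(-1)))*(-45) = (22*(-5/2))*(-45) = -55*(-45) = 2475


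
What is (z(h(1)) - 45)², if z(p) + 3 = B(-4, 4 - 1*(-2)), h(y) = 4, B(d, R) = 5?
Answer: 1849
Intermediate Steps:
z(p) = 2 (z(p) = -3 + 5 = 2)
(z(h(1)) - 45)² = (2 - 45)² = (-43)² = 1849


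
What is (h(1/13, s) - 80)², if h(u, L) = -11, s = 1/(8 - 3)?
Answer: 8281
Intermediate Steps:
s = ⅕ (s = 1/5 = ⅕ ≈ 0.20000)
(h(1/13, s) - 80)² = (-11 - 80)² = (-91)² = 8281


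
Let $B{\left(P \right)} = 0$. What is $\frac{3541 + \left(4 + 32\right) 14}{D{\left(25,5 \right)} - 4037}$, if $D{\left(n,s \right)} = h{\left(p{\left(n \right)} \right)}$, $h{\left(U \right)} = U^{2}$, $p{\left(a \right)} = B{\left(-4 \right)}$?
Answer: $- \frac{4045}{4037} \approx -1.002$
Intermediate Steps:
$p{\left(a \right)} = 0$
$D{\left(n,s \right)} = 0$ ($D{\left(n,s \right)} = 0^{2} = 0$)
$\frac{3541 + \left(4 + 32\right) 14}{D{\left(25,5 \right)} - 4037} = \frac{3541 + \left(4 + 32\right) 14}{0 - 4037} = \frac{3541 + 36 \cdot 14}{-4037} = \left(3541 + 504\right) \left(- \frac{1}{4037}\right) = 4045 \left(- \frac{1}{4037}\right) = - \frac{4045}{4037}$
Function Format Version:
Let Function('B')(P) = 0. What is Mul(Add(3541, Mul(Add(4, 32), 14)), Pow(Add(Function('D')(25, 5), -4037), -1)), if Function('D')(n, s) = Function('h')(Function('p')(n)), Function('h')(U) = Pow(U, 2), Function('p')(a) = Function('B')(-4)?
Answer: Rational(-4045, 4037) ≈ -1.0020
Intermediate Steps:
Function('p')(a) = 0
Function('D')(n, s) = 0 (Function('D')(n, s) = Pow(0, 2) = 0)
Mul(Add(3541, Mul(Add(4, 32), 14)), Pow(Add(Function('D')(25, 5), -4037), -1)) = Mul(Add(3541, Mul(Add(4, 32), 14)), Pow(Add(0, -4037), -1)) = Mul(Add(3541, Mul(36, 14)), Pow(-4037, -1)) = Mul(Add(3541, 504), Rational(-1, 4037)) = Mul(4045, Rational(-1, 4037)) = Rational(-4045, 4037)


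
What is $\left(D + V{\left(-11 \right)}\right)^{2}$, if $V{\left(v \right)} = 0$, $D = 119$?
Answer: $14161$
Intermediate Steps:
$\left(D + V{\left(-11 \right)}\right)^{2} = \left(119 + 0\right)^{2} = 119^{2} = 14161$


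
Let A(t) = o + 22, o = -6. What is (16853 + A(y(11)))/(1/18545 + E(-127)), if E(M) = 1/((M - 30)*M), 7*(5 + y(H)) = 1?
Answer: 2079209709365/12828 ≈ 1.6208e+8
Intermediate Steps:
y(H) = -34/7 (y(H) = -5 + (⅐)*1 = -5 + ⅐ = -34/7)
E(M) = 1/(M*(-30 + M)) (E(M) = 1/((-30 + M)*M) = 1/(M*(-30 + M)))
A(t) = 16 (A(t) = -6 + 22 = 16)
(16853 + A(y(11)))/(1/18545 + E(-127)) = (16853 + 16)/(1/18545 + 1/((-127)*(-30 - 127))) = 16869/(1/18545 - 1/127/(-157)) = 16869/(1/18545 - 1/127*(-1/157)) = 16869/(1/18545 + 1/19939) = 16869/(38484/369768755) = 16869*(369768755/38484) = 2079209709365/12828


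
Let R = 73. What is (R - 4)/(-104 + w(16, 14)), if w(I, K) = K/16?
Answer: -184/275 ≈ -0.66909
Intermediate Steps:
w(I, K) = K/16 (w(I, K) = K*(1/16) = K/16)
(R - 4)/(-104 + w(16, 14)) = (73 - 4)/(-104 + (1/16)*14) = 69/(-104 + 7/8) = 69/(-825/8) = 69*(-8/825) = -184/275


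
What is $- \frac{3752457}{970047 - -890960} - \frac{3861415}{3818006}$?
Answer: $- \frac{21513023685647}{7105335892042} \approx -3.0277$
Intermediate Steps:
$- \frac{3752457}{970047 - -890960} - \frac{3861415}{3818006} = - \frac{3752457}{970047 + 890960} - \frac{3861415}{3818006} = - \frac{3752457}{1861007} - \frac{3861415}{3818006} = - \frac{21513023685647}{7105335892042}$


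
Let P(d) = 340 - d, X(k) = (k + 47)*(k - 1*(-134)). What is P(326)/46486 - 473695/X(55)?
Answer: -11009957939/448078554 ≈ -24.572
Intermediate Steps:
X(k) = (47 + k)*(134 + k) (X(k) = (47 + k)*(k + 134) = (47 + k)*(134 + k))
P(326)/46486 - 473695/X(55) = (340 - 1*326)/46486 - 473695/(6298 + 55² + 181*55) = (340 - 326)*(1/46486) - 473695/(6298 + 3025 + 9955) = 14*(1/46486) - 473695/19278 = 7/23243 - 473695*1/19278 = 7/23243 - 473695/19278 = -11009957939/448078554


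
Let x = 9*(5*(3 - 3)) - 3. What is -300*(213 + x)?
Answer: -63000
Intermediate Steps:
x = -3 (x = 9*(5*0) - 3 = 9*0 - 3 = 0 - 3 = -3)
-300*(213 + x) = -300*(213 - 3) = -300*210 = -63000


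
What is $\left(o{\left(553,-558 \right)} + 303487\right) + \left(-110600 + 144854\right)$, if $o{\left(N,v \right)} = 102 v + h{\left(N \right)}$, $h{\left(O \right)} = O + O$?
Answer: $281931$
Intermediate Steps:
$h{\left(O \right)} = 2 O$
$o{\left(N,v \right)} = 2 N + 102 v$ ($o{\left(N,v \right)} = 102 v + 2 N = 2 N + 102 v$)
$\left(o{\left(553,-558 \right)} + 303487\right) + \left(-110600 + 144854\right) = \left(\left(2 \cdot 553 + 102 \left(-558\right)\right) + 303487\right) + \left(-110600 + 144854\right) = \left(\left(1106 - 56916\right) + 303487\right) + 34254 = \left(-55810 + 303487\right) + 34254 = 247677 + 34254 = 281931$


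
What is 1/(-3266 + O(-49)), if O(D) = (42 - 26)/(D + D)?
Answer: -49/160042 ≈ -0.00030617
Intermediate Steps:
O(D) = 8/D (O(D) = 16/((2*D)) = 16*(1/(2*D)) = 8/D)
1/(-3266 + O(-49)) = 1/(-3266 + 8/(-49)) = 1/(-3266 + 8*(-1/49)) = 1/(-3266 - 8/49) = 1/(-160042/49) = -49/160042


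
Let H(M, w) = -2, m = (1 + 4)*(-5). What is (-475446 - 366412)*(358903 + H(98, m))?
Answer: -302143678058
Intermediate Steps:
m = -25 (m = 5*(-5) = -25)
(-475446 - 366412)*(358903 + H(98, m)) = (-475446 - 366412)*(358903 - 2) = -841858*358901 = -302143678058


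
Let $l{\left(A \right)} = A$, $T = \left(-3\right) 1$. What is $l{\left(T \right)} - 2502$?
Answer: $-2505$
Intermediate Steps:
$T = -3$
$l{\left(T \right)} - 2502 = -3 - 2502 = -2505$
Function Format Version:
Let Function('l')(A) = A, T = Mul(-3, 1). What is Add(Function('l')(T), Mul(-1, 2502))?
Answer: -2505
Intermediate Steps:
T = -3
Add(Function('l')(T), Mul(-1, 2502)) = Add(-3, Mul(-1, 2502)) = Add(-3, -2502) = -2505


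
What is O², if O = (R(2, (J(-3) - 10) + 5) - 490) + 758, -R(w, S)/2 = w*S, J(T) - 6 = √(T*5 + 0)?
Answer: 69456 - 2112*I*√15 ≈ 69456.0 - 8179.7*I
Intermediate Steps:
J(T) = 6 + √5*√T (J(T) = 6 + √(T*5 + 0) = 6 + √(5*T + 0) = 6 + √(5*T) = 6 + √5*√T)
R(w, S) = -2*S*w (R(w, S) = -2*w*S = -2*S*w)
O = 264 - 4*I*√15 (O = (-2*(((6 + √5*√(-3)) - 10) + 5)*2 - 490) + 758 = (-2*(((6 + √5*(I*√3)) - 10) + 5)*2 - 490) + 758 = (-2*(((6 + I*√15) - 10) + 5)*2 - 490) + 758 = (-2*((-4 + I*√15) + 5)*2 - 490) + 758 = (-2*(1 + I*√15)*2 - 490) + 758 = ((-4 - 4*I*√15) - 490) + 758 = (-494 - 4*I*√15) + 758 = 264 - 4*I*√15 ≈ 264.0 - 15.492*I)
O² = (264 - 4*I*√15)²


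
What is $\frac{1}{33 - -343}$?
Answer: $\frac{1}{376} \approx 0.0026596$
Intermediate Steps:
$\frac{1}{33 - -343} = \frac{1}{33 + 343} = \frac{1}{376}$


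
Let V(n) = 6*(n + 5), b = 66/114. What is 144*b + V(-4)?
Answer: 1698/19 ≈ 89.368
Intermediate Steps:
b = 11/19 (b = 66*(1/114) = 11/19 ≈ 0.57895)
V(n) = 30 + 6*n (V(n) = 6*(5 + n) = 30 + 6*n)
144*b + V(-4) = 144*(11/19) + (30 + 6*(-4)) = 1584/19 + (30 - 24) = 1584/19 + 6 = 1698/19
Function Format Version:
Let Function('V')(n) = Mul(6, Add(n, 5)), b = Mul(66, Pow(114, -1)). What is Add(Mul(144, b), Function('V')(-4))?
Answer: Rational(1698, 19) ≈ 89.368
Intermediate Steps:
b = Rational(11, 19) (b = Mul(66, Rational(1, 114)) = Rational(11, 19) ≈ 0.57895)
Function('V')(n) = Add(30, Mul(6, n)) (Function('V')(n) = Mul(6, Add(5, n)) = Add(30, Mul(6, n)))
Add(Mul(144, b), Function('V')(-4)) = Add(Mul(144, Rational(11, 19)), Add(30, Mul(6, -4))) = Add(Rational(1584, 19), Add(30, -24)) = Add(Rational(1584, 19), 6) = Rational(1698, 19)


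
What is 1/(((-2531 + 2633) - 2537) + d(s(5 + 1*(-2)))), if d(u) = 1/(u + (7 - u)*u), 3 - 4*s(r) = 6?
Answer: -105/255691 ≈ -0.00041065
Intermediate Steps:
s(r) = -¾ (s(r) = ¾ - ¼*6 = ¾ - 3/2 = -¾)
d(u) = 1/(u + u*(7 - u))
1/(((-2531 + 2633) - 2537) + d(s(5 + 1*(-2)))) = 1/(((-2531 + 2633) - 2537) - 1/((-¾)*(-8 - ¾))) = 1/((102 - 2537) - 1*(-4/3)/(-35/4)) = 1/(-2435 - 1*(-4/3)*(-4/35)) = 1/(-2435 - 16/105) = 1/(-255691/105) = -105/255691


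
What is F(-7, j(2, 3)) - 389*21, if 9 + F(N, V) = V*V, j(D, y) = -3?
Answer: -8169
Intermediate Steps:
F(N, V) = -9 + V² (F(N, V) = -9 + V*V = -9 + V²)
F(-7, j(2, 3)) - 389*21 = (-9 + (-3)²) - 389*21 = (-9 + 9) - 8169 = 0 - 8169 = -8169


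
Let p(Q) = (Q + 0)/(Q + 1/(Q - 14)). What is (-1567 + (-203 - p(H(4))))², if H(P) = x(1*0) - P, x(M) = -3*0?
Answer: 16713835524/5329 ≈ 3.1364e+6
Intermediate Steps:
x(M) = 0
H(P) = -P (H(P) = 0 - P = -P)
p(Q) = Q/(Q + 1/(-14 + Q))
(-1567 + (-203 - p(H(4))))² = (-1567 + (-203 - (-1*4)*(-14 - 1*4)/(1 + (-1*4)² - (-14)*4)))² = (-1567 + (-203 - (-4)*(-14 - 4)/(1 + (-4)² - 14*(-4))))² = (-1567 + (-203 - (-4)*(-18)/(1 + 16 + 56)))² = (-1567 + (-203 - (-4)*(-18)/73))² = (-1567 + (-203 - 1*72/73))² = (-1567 + (-203 - 72/73))² = (-1567 - 14891/73)² = (-129282/73)² = 16713835524/5329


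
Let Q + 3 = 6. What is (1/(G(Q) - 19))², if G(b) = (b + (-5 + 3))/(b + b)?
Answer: 36/12769 ≈ 0.0028193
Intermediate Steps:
Q = 3 (Q = -3 + 6 = 3)
G(b) = (-2 + b)/(2*b) (G(b) = (b - 2)/((2*b)) = (-2 + b)*(1/(2*b)) = (-2 + b)/(2*b))
(1/(G(Q) - 19))² = (1/((½)*(-2 + 3)/3 - 19))² = (1/((½)*(⅓)*1 - 19))² = (1/(⅙ - 19))² = (1/(-113/6))² = (-6/113)² = 36/12769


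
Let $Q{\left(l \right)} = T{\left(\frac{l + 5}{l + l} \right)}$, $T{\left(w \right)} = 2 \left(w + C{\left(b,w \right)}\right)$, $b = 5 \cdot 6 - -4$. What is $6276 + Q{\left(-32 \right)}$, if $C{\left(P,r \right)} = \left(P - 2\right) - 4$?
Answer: $\frac{202651}{32} \approx 6332.8$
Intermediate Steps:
$b = 34$ ($b = 30 + 4 = 34$)
$C{\left(P,r \right)} = -6 + P$ ($C{\left(P,r \right)} = \left(-2 + P\right) - 4 = -6 + P$)
$T{\left(w \right)} = 56 + 2 w$ ($T{\left(w \right)} = 2 \left(w + \left(-6 + 34\right)\right) = 2 \left(w + 28\right) = 2 \left(28 + w\right) = 56 + 2 w$)
$Q{\left(l \right)} = 56 + \frac{5 + l}{l}$ ($Q{\left(l \right)} = 56 + 2 \frac{l + 5}{l + l} = 56 + 2 \frac{5 + l}{2 l} = 56 + \frac{5 + l}{l}$)
$6276 + Q{\left(-32 \right)} = 6276 + \left(57 + \frac{5}{-32}\right) = 6276 + \left(57 + 5 \left(- \frac{1}{32}\right)\right) = 6276 + \left(57 - \frac{5}{32}\right) = 6276 + \frac{1819}{32} = \frac{202651}{32}$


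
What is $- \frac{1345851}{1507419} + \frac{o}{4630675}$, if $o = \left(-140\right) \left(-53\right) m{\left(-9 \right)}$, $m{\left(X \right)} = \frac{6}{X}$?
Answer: $- \frac{59425288369}{66479690265} \approx -0.89389$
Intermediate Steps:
$o = - \frac{14840}{3}$ ($o = \left(-140\right) \left(-53\right) \frac{6}{-9} = 7420 \cdot 6 \left(- \frac{1}{9}\right) = 7420 \left(- \frac{2}{3}\right) = - \frac{14840}{3} \approx -4946.7$)
$- \frac{1345851}{1507419} + \frac{o}{4630675} = - \frac{1345851}{1507419} - \frac{14840}{3 \cdot 4630675} = \left(-1345851\right) \frac{1}{1507419} - \frac{424}{396915} = - \frac{149539}{167491} - \frac{424}{396915} = - \frac{59425288369}{66479690265}$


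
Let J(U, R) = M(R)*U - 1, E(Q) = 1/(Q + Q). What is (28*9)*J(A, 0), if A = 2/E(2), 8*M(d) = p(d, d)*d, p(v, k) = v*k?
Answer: -252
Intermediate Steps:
p(v, k) = k*v
E(Q) = 1/(2*Q)
M(d) = d**3/8 (M(d) = ((d*d)*d)/8 = (d**2*d)/8 = d**3/8)
A = 8 (A = 2/(((1/2)/2)) = 2/(((1/2)*(1/2))) = 2/(1/4) = 2*4 = 8)
J(U, R) = -1 + U*R**3/8 (J(U, R) = (R**3/8)*U - 1 = U*R**3/8 - 1 = -1 + U*R**3/8)
(28*9)*J(A, 0) = (28*9)*(-1 + (1/8)*8*0**3) = 252*(-1 + (1/8)*8*0) = 252*(-1 + 0) = 252*(-1) = -252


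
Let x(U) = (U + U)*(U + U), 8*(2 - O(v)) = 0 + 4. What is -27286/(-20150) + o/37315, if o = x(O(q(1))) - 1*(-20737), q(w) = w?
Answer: 143620899/75189725 ≈ 1.9101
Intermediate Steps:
O(v) = 3/2 (O(v) = 2 - (0 + 4)/8 = 2 - 1/8*4 = 2 - 1/2 = 3/2)
x(U) = 4*U**2 (x(U) = (2*U)*(2*U) = 4*U**2)
o = 20746 (o = 4*(3/2)**2 - 1*(-20737) = 4*(9/4) + 20737 = 9 + 20737 = 20746)
-27286/(-20150) + o/37315 = -27286/(-20150) + 20746/37315 = -27286*(-1/20150) + 20746*(1/37315) = 13643/10075 + 20746/37315 = 143620899/75189725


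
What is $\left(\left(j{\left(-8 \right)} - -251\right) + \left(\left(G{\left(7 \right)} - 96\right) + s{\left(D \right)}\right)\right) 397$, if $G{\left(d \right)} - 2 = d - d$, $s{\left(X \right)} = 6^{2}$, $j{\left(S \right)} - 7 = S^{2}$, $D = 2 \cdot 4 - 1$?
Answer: $104808$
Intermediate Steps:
$D = 7$ ($D = 8 - 1 = 7$)
$j{\left(S \right)} = 7 + S^{2}$
$s{\left(X \right)} = 36$
$G{\left(d \right)} = 2$ ($G{\left(d \right)} = 2 + \left(d - d\right) = 2 + 0 = 2$)
$\left(\left(j{\left(-8 \right)} - -251\right) + \left(\left(G{\left(7 \right)} - 96\right) + s{\left(D \right)}\right)\right) 397 = \left(\left(\left(7 + \left(-8\right)^{2}\right) - -251\right) + \left(\left(2 - 96\right) + 36\right)\right) 397 = \left(\left(\left(7 + 64\right) + 251\right) + \left(-94 + 36\right)\right) 397 = \left(\left(71 + 251\right) - 58\right) 397 = \left(322 - 58\right) 397 = 264 \cdot 397 = 104808$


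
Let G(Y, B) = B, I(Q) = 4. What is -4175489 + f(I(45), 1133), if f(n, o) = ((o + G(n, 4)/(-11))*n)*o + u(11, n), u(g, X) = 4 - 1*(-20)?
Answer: 957643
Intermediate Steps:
u(g, X) = 24 (u(g, X) = 4 + 20 = 24)
f(n, o) = 24 + n*o*(-4/11 + o) (f(n, o) = ((o + 4/(-11))*n)*o + 24 = ((o + 4*(-1/11))*n)*o + 24 = ((o - 4/11)*n)*o + 24 = ((-4/11 + o)*n)*o + 24 = (n*(-4/11 + o))*o + 24 = n*o*(-4/11 + o) + 24 = 24 + n*o*(-4/11 + o))
-4175489 + f(I(45), 1133) = -4175489 + (24 + 4*1133**2 - 4/11*4*1133) = -4175489 + (24 + 4*1283689 - 1648) = -4175489 + (24 + 5134756 - 1648) = -4175489 + 5133132 = 957643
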